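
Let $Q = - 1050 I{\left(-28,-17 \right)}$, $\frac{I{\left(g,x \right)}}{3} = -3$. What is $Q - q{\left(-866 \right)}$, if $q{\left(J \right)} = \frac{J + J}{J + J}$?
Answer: $9449$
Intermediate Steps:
$I{\left(g,x \right)} = -9$ ($I{\left(g,x \right)} = 3 \left(-3\right) = -9$)
$q{\left(J \right)} = 1$ ($q{\left(J \right)} = \frac{2 J}{2 J} = 2 J \frac{1}{2 J} = 1$)
$Q = 9450$ ($Q = \left(-1050\right) \left(-9\right) = 9450$)
$Q - q{\left(-866 \right)} = 9450 - 1 = 9449$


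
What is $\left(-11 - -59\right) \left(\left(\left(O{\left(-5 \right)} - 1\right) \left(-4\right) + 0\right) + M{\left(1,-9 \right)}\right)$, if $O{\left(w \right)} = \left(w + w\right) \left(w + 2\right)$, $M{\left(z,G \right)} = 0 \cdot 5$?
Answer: $-5568$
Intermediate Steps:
$M{\left(z,G \right)} = 0$
$O{\left(w \right)} = 2 w \left(2 + w\right)$
$\left(-11 - -59\right) \left(\left(\left(O{\left(-5 \right)} - 1\right) \left(-4\right) + 0\right) + M{\left(1,-9 \right)}\right) = \left(-11 - -59\right) \left(\left(\left(2 \left(-5\right) \left(2 - 5\right) - 1\right) \left(-4\right) + 0\right) + 0\right) = \left(-11 + 59\right) \left(\left(\left(2 \left(-5\right) \left(-3\right) - 1\right) \left(-4\right) + 0\right) + 0\right) = 48 \left(\left(\left(30 - 1\right) \left(-4\right) + 0\right) + 0\right) = 48 \left(\left(29 \left(-4\right) + 0\right) + 0\right) = 48 \left(\left(-116 + 0\right) + 0\right) = 48 \left(-116 + 0\right) = 48 \left(-116\right) = -5568$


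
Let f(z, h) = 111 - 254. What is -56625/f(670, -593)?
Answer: 56625/143 ≈ 395.98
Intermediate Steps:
f(z, h) = -143
-56625/f(670, -593) = -56625/(-143) = -56625*(-1/143) = 56625/143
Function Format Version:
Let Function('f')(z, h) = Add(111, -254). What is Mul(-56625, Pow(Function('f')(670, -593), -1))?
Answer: Rational(56625, 143) ≈ 395.98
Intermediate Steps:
Function('f')(z, h) = -143
Mul(-56625, Pow(Function('f')(670, -593), -1)) = Mul(-56625, Pow(-143, -1)) = Mul(-56625, Rational(-1, 143)) = Rational(56625, 143)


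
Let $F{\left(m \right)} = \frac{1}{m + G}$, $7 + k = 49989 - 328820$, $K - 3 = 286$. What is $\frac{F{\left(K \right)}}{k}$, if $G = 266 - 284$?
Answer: $- \frac{1}{75565098} \approx -1.3234 \cdot 10^{-8}$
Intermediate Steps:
$K = 289$ ($K = 3 + 286 = 289$)
$k = -278838$ ($k = -7 + \left(49989 - 328820\right) = -7 - 278831 = -278838$)
$G = -18$ ($G = 266 - 284 = -18$)
$F{\left(m \right)} = \frac{1}{-18 + m}$ ($F{\left(m \right)} = \frac{1}{m - 18} = \frac{1}{-18 + m}$)
$\frac{F{\left(K \right)}}{k} = \frac{1}{\left(-18 + 289\right) \left(-278838\right)} = \frac{1}{271} \left(- \frac{1}{278838}\right) = - \frac{1}{75565098}$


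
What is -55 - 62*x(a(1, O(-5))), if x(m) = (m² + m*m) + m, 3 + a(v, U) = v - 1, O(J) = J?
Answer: -985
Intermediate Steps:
a(v, U) = -4 + v (a(v, U) = -3 + (v - 1) = -3 + (-1 + v) = -4 + v)
x(m) = m + 2*m² (x(m) = (m² + m²) + m = 2*m² + m = m + 2*m²)
-55 - 62*x(a(1, O(-5))) = -55 - 62*(-4 + 1)*(1 + 2*(-4 + 1)) = -55 - (-186)*(1 + 2*(-3)) = -55 - (-186)*(1 - 6) = -55 - (-186)*(-5) = -55 - 62*15 = -55 - 930 = -985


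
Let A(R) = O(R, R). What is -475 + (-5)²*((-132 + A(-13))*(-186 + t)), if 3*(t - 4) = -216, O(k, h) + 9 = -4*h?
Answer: 564675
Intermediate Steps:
O(k, h) = -9 - 4*h
A(R) = -9 - 4*R
t = -68 (t = 4 + (⅓)*(-216) = 4 - 72 = -68)
-475 + (-5)²*((-132 + A(-13))*(-186 + t)) = -475 + (-5)²*((-132 + (-9 - 4*(-13)))*(-186 - 68)) = -475 + 25*((-132 + (-9 + 52))*(-254)) = -475 + 25*((-132 + 43)*(-254)) = -475 + 25*(-89*(-254)) = -475 + 25*22606 = -475 + 565150 = 564675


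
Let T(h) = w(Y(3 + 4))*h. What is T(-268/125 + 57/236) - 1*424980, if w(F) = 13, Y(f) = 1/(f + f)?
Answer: -12537639599/29500 ≈ -4.2500e+5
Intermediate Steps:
Y(f) = 1/(2*f)
T(h) = 13*h
T(-268/125 + 57/236) - 1*424980 = 13*(-268/125 + 57/236) - 1*424980 = 13*(-268*1/125 + 57*(1/236)) - 424980 = 13*(-268/125 + 57/236) - 424980 = 13*(-56123/29500) - 424980 = -729599/29500 - 424980 = -12537639599/29500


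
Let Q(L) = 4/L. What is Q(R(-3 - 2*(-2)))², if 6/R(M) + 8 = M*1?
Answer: 196/9 ≈ 21.778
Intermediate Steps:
R(M) = 6/(-8 + M) (R(M) = 6/(-8 + M*1) = 6/(-8 + M))
Q(R(-3 - 2*(-2)))² = (4/((6/(-8 + (-3 - 2*(-2))))))² = (4/((6/(-8 + (-3 + 4)))))² = (4/((6/(-8 + 1))))² = (4/((6/(-7))))² = (4/((6*(-⅐))))² = (4/(-6/7))² = (4*(-7/6))² = (-14/3)² = 196/9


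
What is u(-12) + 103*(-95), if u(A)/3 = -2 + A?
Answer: -9827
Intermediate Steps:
u(A) = -6 + 3*A (u(A) = 3*(-2 + A) = -6 + 3*A)
u(-12) + 103*(-95) = (-6 + 3*(-12)) + 103*(-95) = (-6 - 36) - 9785 = -42 - 9785 = -9827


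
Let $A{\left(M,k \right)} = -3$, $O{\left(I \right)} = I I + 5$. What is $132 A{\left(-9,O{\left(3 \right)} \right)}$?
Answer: $-396$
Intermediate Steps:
$O{\left(I \right)} = 5 + I^{2}$ ($O{\left(I \right)} = I^{2} + 5 = 5 + I^{2}$)
$132 A{\left(-9,O{\left(3 \right)} \right)} = 132 \left(-3\right) = -396$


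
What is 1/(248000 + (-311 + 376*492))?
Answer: 1/432681 ≈ 2.3112e-6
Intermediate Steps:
1/(248000 + (-311 + 376*492)) = 1/(248000 + (-311 + 184992)) = 1/(248000 + 184681) = 1/432681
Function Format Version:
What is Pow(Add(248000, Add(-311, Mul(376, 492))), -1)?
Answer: Rational(1, 432681) ≈ 2.3112e-6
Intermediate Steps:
Pow(Add(248000, Add(-311, Mul(376, 492))), -1) = Pow(Add(248000, Add(-311, 184992)), -1) = Pow(Add(248000, 184681), -1) = Pow(432681, -1) = Rational(1, 432681)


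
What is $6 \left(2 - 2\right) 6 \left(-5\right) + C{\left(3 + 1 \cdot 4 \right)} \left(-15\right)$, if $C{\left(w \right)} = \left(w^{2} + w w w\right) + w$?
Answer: $-5985$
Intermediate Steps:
$C{\left(w \right)} = w + w^{2} + w^{3}$ ($C{\left(w \right)} = \left(w^{2} + w^{2} w\right) + w = \left(w^{2} + w^{3}\right) + w = w + w^{2} + w^{3}$)
$6 \left(2 - 2\right) 6 \left(-5\right) + C{\left(3 + 1 \cdot 4 \right)} \left(-15\right) = 6 \left(2 - 2\right) 6 \left(-5\right) + \left(3 + 1 \cdot 4\right) \left(1 + \left(3 + 1 \cdot 4\right) + \left(3 + 1 \cdot 4\right)^{2}\right) \left(-15\right) = 6 \cdot 0 \cdot 6 \left(-5\right) + \left(3 + 4\right) \left(1 + \left(3 + 4\right) + \left(3 + 4\right)^{2}\right) \left(-15\right) = 6 \cdot 0 \left(-5\right) + 7 \left(1 + 7 + 7^{2}\right) \left(-15\right) = 0 \left(-5\right) + 7 \left(1 + 7 + 49\right) \left(-15\right) = 0 + 7 \cdot 57 \left(-15\right) = 0 + 399 \left(-15\right) = 0 - 5985 = -5985$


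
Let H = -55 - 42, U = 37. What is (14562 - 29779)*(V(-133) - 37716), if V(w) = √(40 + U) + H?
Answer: 575400421 - 15217*√77 ≈ 5.7527e+8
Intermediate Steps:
H = -97
V(w) = -97 + √77 (V(w) = √(40 + 37) - 97 = √77 - 97 = -97 + √77)
(14562 - 29779)*(V(-133) - 37716) = (14562 - 29779)*((-97 + √77) - 37716) = -15217*(-37813 + √77) = 575400421 - 15217*√77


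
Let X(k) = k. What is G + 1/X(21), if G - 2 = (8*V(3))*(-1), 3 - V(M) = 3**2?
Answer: 1051/21 ≈ 50.048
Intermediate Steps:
V(M) = -6 (V(M) = 3 - 1*3**2 = 3 - 1*9 = 3 - 9 = -6)
G = 50 (G = 2 + (8*(-6))*(-1) = 2 - 48*(-1) = 2 + 48 = 50)
G + 1/X(21) = 50 + 1/21 = 1051/21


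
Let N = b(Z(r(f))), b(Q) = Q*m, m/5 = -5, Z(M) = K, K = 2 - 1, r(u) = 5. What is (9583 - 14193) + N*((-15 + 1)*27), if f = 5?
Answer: 4840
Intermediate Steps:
K = 1
Z(M) = 1
m = -25 (m = 5*(-5) = -25)
b(Q) = -25*Q (b(Q) = Q*(-25) = -25*Q)
N = -25 (N = -25*1 = -25)
(9583 - 14193) + N*((-15 + 1)*27) = (9583 - 14193) - 25*(-15 + 1)*27 = -4610 - (-350)*27 = -4610 - 25*(-378) = -4610 + 9450 = 4840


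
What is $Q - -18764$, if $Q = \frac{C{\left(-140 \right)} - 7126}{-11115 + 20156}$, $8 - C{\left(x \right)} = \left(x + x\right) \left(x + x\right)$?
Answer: $\frac{169559806}{9041} \approx 18755.0$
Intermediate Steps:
$C{\left(x \right)} = 8 - 4 x^{2}$ ($C{\left(x \right)} = 8 - \left(x + x\right) \left(x + x\right) = 8 - 2 x 2 x = 8 - 4 x^{2}$)
$Q = - \frac{85518}{9041}$ ($Q = \frac{\left(8 - 4 \left(-140\right)^{2}\right) - 7126}{-11115 + 20156} = \frac{\left(8 - 78400\right) - 7126}{9041} = \left(\left(8 - 78400\right) - 7126\right) \frac{1}{9041} = \left(-78392 - 7126\right) \frac{1}{9041} = \left(-85518\right) \frac{1}{9041} = - \frac{85518}{9041} \approx -9.4589$)
$Q - -18764 = - \frac{85518}{9041} - -18764 = - \frac{85518}{9041} + 18764 = \frac{169559806}{9041}$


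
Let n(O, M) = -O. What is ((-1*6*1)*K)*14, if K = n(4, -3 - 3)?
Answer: 336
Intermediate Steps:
K = -4 (K = -1*4 = -4)
((-1*6*1)*K)*14 = ((-1*6*1)*(-4))*14 = (-6*1*(-4))*14 = -6*(-4)*14 = 24*14 = 336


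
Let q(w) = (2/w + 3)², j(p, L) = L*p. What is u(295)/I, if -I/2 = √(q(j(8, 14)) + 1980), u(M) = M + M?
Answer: -16520*√6237841/6237841 ≈ -6.6144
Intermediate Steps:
q(w) = (3 + 2/w)²
u(M) = 2*M
I = -√6237841/28 (I = -2*√((2 + 3*(14*8))²/(14*8)² + 1980) = -2*√((2 + 3*112)²/112² + 1980) = -2*√((2 + 336)²/12544 + 1980) = -2*√((1/12544)*338² + 1980) = -2*√((1/12544)*114244 + 1980) = -2*√(28561/3136 + 1980) = -√6237841/28 ≈ -89.199)
u(295)/I = (2*295)/((-√6237841/28)) = 590*(-28*√6237841/6237841) = -16520*√6237841/6237841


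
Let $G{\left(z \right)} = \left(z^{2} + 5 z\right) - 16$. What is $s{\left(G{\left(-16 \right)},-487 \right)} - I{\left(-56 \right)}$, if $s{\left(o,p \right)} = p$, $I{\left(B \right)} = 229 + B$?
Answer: $-660$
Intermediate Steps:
$G{\left(z \right)} = -16 + z^{2} + 5 z$
$s{\left(G{\left(-16 \right)},-487 \right)} - I{\left(-56 \right)} = -487 - \left(229 - 56\right) = -487 - 173 = -660$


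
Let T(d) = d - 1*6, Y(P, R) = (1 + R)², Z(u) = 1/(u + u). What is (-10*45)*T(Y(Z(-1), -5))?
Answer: -4500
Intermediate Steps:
Z(u) = 1/(2*u)
T(d) = -6 + d (T(d) = d - 6 = -6 + d)
(-10*45)*T(Y(Z(-1), -5)) = (-10*45)*(-6 + (1 - 5)²) = -450*(-6 + (-4)²) = -450*(-6 + 16) = -450*10 = -4500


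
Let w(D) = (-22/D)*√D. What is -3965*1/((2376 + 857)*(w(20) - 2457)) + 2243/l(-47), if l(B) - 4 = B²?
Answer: 3590025612821/3540265719836 - 715*√5/1599758572 ≈ 1.0141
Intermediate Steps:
l(B) = 4 + B²
w(D) = -22/√D
-3965*1/((2376 + 857)*(w(20) - 2457)) + 2243/l(-47) = -3965*1/((2376 + 857)*(-11*√5/5 - 2457)) + 2243/(4 + (-47)²) = -3965*1/(3233*(-11*√5/5 - 2457)) + 2243/(4 + 2209) = -3965*1/(3233*(-11*√5/5 - 2457)) + 2243/2213 = -3965*1/(3233*(-2457 - 11*√5/5)) + 2243*(1/2213) = -3965/(-7943481 - 35563*√5/5) + 2243/2213 = 2243/2213 - 3965/(-7943481 - 35563*√5/5)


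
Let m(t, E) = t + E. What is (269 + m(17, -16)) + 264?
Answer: 534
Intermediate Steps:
m(t, E) = E + t
(269 + m(17, -16)) + 264 = (269 + (-16 + 17)) + 264 = (269 + 1) + 264 = 270 + 264 = 534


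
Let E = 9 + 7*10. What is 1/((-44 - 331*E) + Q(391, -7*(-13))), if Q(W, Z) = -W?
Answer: -1/26584 ≈ -3.7617e-5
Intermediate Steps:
E = 79 (E = 9 + 70 = 79)
1/((-44 - 331*E) + Q(391, -7*(-13))) = 1/((-44 - 331*79) - 1*391) = 1/((-44 - 26149) - 391) = 1/(-26193 - 391) = 1/(-26584) = -1/26584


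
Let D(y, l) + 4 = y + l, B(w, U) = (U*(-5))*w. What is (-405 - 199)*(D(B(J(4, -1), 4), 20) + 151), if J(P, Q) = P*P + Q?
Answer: 80332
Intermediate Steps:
J(P, Q) = Q + P² (J(P, Q) = P² + Q = Q + P²)
B(w, U) = -5*U*w (B(w, U) = (-5*U)*w = -5*U*w)
D(y, l) = -4 + l + y (D(y, l) = -4 + (y + l) = -4 + (l + y) = -4 + l + y)
(-405 - 199)*(D(B(J(4, -1), 4), 20) + 151) = (-405 - 199)*((-4 + 20 - 5*4*(-1 + 4²)) + 151) = -604*((-4 + 20 - 5*4*(-1 + 16)) + 151) = -604*((-4 + 20 - 5*4*15) + 151) = -604*((-4 + 20 - 300) + 151) = -604*(-284 + 151) = -604*(-133) = 80332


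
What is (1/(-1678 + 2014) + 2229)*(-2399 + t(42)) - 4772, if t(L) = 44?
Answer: -588456289/112 ≈ -5.2541e+6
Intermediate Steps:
(1/(-1678 + 2014) + 2229)*(-2399 + t(42)) - 4772 = (1/(-1678 + 2014) + 2229)*(-2399 + 44) - 4772 = (1/336 + 2229)*(-2355) - 4772 = (748945/336)*(-2355) - 4772 = -587921825/112 - 4772 = -588456289/112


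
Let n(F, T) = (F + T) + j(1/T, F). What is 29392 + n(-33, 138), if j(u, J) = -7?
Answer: 29490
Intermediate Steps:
n(F, T) = -7 + F + T (n(F, T) = (F + T) - 7 = -7 + F + T)
29392 + n(-33, 138) = 29392 + (-7 - 33 + 138) = 29392 + 98 = 29490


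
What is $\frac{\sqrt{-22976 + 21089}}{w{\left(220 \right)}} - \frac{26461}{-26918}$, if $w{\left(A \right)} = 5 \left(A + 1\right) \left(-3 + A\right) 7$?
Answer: $\frac{26461}{26918} + \frac{i \sqrt{1887}}{1678495} \approx 0.98302 + 2.588 \cdot 10^{-5} i$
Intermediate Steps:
$w{\left(A \right)} = 35 \left(1 + A\right) \left(-3 + A\right)$ ($w{\left(A \right)} = 5 \left(1 + A\right) \left(-3 + A\right) 7 = 35 \left(1 + A\right) \left(-3 + A\right)$)
$\frac{\sqrt{-22976 + 21089}}{w{\left(220 \right)}} - \frac{26461}{-26918} = \frac{\sqrt{-22976 + 21089}}{-105 - 15400 + 35 \cdot 220^{2}} - \frac{26461}{-26918} = \frac{\sqrt{-1887}}{-105 - 15400 + 35 \cdot 48400} - - \frac{26461}{26918} = \frac{i \sqrt{1887}}{-105 - 15400 + 1694000} + \frac{26461}{26918} = \frac{i \sqrt{1887}}{1678495} + \frac{26461}{26918} = \frac{26461}{26918} + \frac{i \sqrt{1887}}{1678495}$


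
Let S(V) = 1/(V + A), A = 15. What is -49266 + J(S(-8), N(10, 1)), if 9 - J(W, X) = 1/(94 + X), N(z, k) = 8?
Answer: -5024215/102 ≈ -49257.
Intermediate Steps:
S(V) = 1/(15 + V) (S(V) = 1/(V + 15) = 1/(15 + V))
J(W, X) = 9 - 1/(94 + X)
-49266 + J(S(-8), N(10, 1)) = -49266 + (845 + 9*8)/(94 + 8) = -49266 + (845 + 72)/102 = -49266 + (1/102)*917 = -49266 + 917/102 = -5024215/102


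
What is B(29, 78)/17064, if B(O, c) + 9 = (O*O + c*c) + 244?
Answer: 895/2133 ≈ 0.41960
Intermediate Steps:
B(O, c) = 235 + O² + c² (B(O, c) = -9 + ((O*O + c*c) + 244) = -9 + ((O² + c²) + 244) = -9 + (244 + O² + c²) = 235 + O² + c²)
B(29, 78)/17064 = (235 + 29² + 78²)/17064 = (235 + 841 + 6084)*(1/17064) = 7160*(1/17064) = 895/2133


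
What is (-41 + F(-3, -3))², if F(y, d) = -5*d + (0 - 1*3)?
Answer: 841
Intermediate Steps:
F(y, d) = -3 - 5*d (F(y, d) = -5*d + (0 - 3) = -5*d - 3 = -3 - 5*d)
(-41 + F(-3, -3))² = (-41 + (-3 - 5*(-3)))² = (-41 + (-3 + 15))² = (-41 + 12)² = (-29)² = 841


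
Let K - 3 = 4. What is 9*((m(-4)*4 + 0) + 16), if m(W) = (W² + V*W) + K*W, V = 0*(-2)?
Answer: -288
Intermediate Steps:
K = 7 (K = 3 + 4 = 7)
V = 0
m(W) = W² + 7*W (m(W) = (W² + 0*W) + 7*W = (W² + 0) + 7*W = W² + 7*W)
9*((m(-4)*4 + 0) + 16) = 9*((-4*(7 - 4)*4 + 0) + 16) = 9*((-4*3*4 + 0) + 16) = 9*((-12*4 + 0) + 16) = 9*((-48 + 0) + 16) = 9*(-48 + 16) = 9*(-32) = -288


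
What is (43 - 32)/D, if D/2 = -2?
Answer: -11/4 ≈ -2.7500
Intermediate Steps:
D = -4 (D = 2*(-2) = -4)
(43 - 32)/D = (43 - 32)/(-4) = -¼*11 = -11/4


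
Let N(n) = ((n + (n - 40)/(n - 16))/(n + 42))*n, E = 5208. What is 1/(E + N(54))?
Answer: 304/1592529 ≈ 0.00019089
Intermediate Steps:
N(n) = n*(n + (-40 + n)/(-16 + n))/(42 + n) (N(n) = ((n + (-40 + n)/(-16 + n))/(42 + n))*n = n*(n + (-40 + n)/(-16 + n))/(42 + n))
1/(E + N(54)) = 1/(5208 + 54*(-40 + 54² - 15*54)/(-672 + 54² + 26*54)) = 1/(5208 + 54*(-40 + 2916 - 810)/(-672 + 2916 + 1404)) = 1/(5208 + 54*2066/3648) = 1/(5208 + 54*(1/3648)*2066) = 1/(5208 + 9297/304) = 1/(1592529/304) = 304/1592529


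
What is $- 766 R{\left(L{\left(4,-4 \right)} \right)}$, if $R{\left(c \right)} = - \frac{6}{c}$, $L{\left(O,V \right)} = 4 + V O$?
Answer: $-383$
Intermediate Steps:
$L{\left(O,V \right)} = 4 + O V$
$- 766 R{\left(L{\left(4,-4 \right)} \right)} = - 766 \left(- \frac{6}{4 + 4 \left(-4\right)}\right) = - 766 \left(- \frac{6}{4 - 16}\right) = - 766 \left(- \frac{6}{-12}\right) = - 766 \left(\left(-6\right) \left(- \frac{1}{12}\right)\right) = \left(-766\right) \frac{1}{2} = -383$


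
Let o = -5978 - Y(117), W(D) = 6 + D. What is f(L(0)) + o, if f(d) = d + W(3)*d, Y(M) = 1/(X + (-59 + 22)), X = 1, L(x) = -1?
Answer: -215567/36 ≈ -5988.0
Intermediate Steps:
Y(M) = -1/36 (Y(M) = 1/(1 + (-59 + 22)) = 1/(1 - 37) = 1/(-36) = -1/36)
f(d) = 10*d (f(d) = d + (6 + 3)*d = d + 9*d = 10*d)
o = -215207/36 (o = -5978 - 1*(-1/36) = -5978 + 1/36 = -215207/36 ≈ -5978.0)
f(L(0)) + o = 10*(-1) - 215207/36 = -10 - 215207/36 = -215567/36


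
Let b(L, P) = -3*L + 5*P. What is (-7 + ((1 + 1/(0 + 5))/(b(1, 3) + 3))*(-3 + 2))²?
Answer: 31329/625 ≈ 50.126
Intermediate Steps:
(-7 + ((1 + 1/(0 + 5))/(b(1, 3) + 3))*(-3 + 2))² = (-7 + ((1 + 1/(0 + 5))/((-3*1 + 5*3) + 3))*(-3 + 2))² = (-7 + ((1 + 1/5)/((-3 + 15) + 3))*(-1))² = (-7 + ((1 + ⅕)/(12 + 3))*(-1))² = (-7 + ((6/5)/15)*(-1))² = (-7 + ((6/5)*(1/15))*(-1))² = (-7 + (2/25)*(-1))² = (-7 - 2/25)² = (-177/25)² = 31329/625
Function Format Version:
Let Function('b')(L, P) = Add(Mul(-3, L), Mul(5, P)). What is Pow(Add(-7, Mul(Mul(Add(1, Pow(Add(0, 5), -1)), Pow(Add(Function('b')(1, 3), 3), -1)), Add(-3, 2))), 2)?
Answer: Rational(31329, 625) ≈ 50.126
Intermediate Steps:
Pow(Add(-7, Mul(Mul(Add(1, Pow(Add(0, 5), -1)), Pow(Add(Function('b')(1, 3), 3), -1)), Add(-3, 2))), 2) = Pow(Add(-7, Mul(Mul(Add(1, Pow(Add(0, 5), -1)), Pow(Add(Add(Mul(-3, 1), Mul(5, 3)), 3), -1)), Add(-3, 2))), 2) = Pow(Add(-7, Mul(Mul(Add(1, Pow(5, -1)), Pow(Add(Add(-3, 15), 3), -1)), -1)), 2) = Pow(Add(-7, Mul(Mul(Add(1, Rational(1, 5)), Pow(Add(12, 3), -1)), -1)), 2) = Pow(Add(-7, Mul(Mul(Rational(6, 5), Pow(15, -1)), -1)), 2) = Pow(Add(-7, Mul(Mul(Rational(6, 5), Rational(1, 15)), -1)), 2) = Pow(Add(-7, Mul(Rational(2, 25), -1)), 2) = Pow(Add(-7, Rational(-2, 25)), 2) = Pow(Rational(-177, 25), 2) = Rational(31329, 625)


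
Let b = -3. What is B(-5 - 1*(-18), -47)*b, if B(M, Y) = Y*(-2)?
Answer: -282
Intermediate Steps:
B(M, Y) = -2*Y
B(-5 - 1*(-18), -47)*b = -2*(-47)*(-3) = 94*(-3) = -282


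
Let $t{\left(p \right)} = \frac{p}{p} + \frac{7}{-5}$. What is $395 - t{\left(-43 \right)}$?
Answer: $\frac{1977}{5} \approx 395.4$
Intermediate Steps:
$t{\left(p \right)} = - \frac{2}{5}$ ($t{\left(p \right)} = 1 + 7 \left(- \frac{1}{5}\right) = 1 - \frac{7}{5} = - \frac{2}{5}$)
$395 - t{\left(-43 \right)} = 395 - - \frac{2}{5} = 395 + \frac{2}{5} = \frac{1977}{5}$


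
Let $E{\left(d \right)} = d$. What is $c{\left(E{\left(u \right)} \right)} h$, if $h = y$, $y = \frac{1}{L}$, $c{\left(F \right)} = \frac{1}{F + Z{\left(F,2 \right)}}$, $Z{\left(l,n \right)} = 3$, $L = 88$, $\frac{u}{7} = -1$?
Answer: $- \frac{1}{352} \approx -0.0028409$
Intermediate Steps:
$u = -7$ ($u = 7 \left(-1\right) = -7$)
$c{\left(F \right)} = \frac{1}{3 + F}$ ($c{\left(F \right)} = \frac{1}{F + 3} = \frac{1}{3 + F}$)
$y = \frac{1}{88} \approx 0.011364$
$h = \frac{1}{88} \approx 0.011364$
$c{\left(E{\left(u \right)} \right)} h = \frac{1}{3 - 7} \cdot \frac{1}{88} = \frac{1}{-4} \cdot \frac{1}{88} = \left(- \frac{1}{4}\right) \frac{1}{88} = - \frac{1}{352}$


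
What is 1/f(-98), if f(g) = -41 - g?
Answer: 1/57 ≈ 0.017544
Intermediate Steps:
1/f(-98) = 1/(-41 - 1*(-98)) = 1/(-41 + 98) = 1/57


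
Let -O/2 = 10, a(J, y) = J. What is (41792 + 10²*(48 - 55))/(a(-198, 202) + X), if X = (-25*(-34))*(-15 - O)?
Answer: 10273/1013 ≈ 10.141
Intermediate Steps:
O = -20 (O = -2*10 = -20)
X = 4250 (X = (-25*(-34))*(-15 - 1*(-20)) = 850*(-15 + 20) = 850*5 = 4250)
(41792 + 10²*(48 - 55))/(a(-198, 202) + X) = (41792 + 10²*(48 - 55))/(-198 + 4250) = (41792 + 100*(-7))/4052 = (41792 - 700)*(1/4052) = 41092*(1/4052) = 10273/1013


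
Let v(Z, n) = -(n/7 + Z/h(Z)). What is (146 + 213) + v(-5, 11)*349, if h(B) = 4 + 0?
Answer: 6911/28 ≈ 246.82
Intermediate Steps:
h(B) = 4
v(Z, n) = -Z/4 - n/7 (v(Z, n) = -(n/7 + Z/4) = -(Z/4 + n/7) = -Z/4 - n/7)
(146 + 213) + v(-5, 11)*349 = (146 + 213) + (-¼*(-5) - ⅐*11)*349 = 359 + (5/4 - 11/7)*349 = 359 - 9/28*349 = 359 - 3141/28 = 6911/28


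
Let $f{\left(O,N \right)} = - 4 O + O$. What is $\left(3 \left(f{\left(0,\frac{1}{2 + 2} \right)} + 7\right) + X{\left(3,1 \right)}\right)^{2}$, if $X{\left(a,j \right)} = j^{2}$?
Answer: $484$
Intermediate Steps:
$f{\left(O,N \right)} = - 3 O$
$\left(3 \left(f{\left(0,\frac{1}{2 + 2} \right)} + 7\right) + X{\left(3,1 \right)}\right)^{2} = \left(3 \left(\left(-3\right) 0 + 7\right) + 1^{2}\right)^{2} = \left(3 \left(0 + 7\right) + 1\right)^{2} = \left(3 \cdot 7 + 1\right)^{2} = \left(21 + 1\right)^{2} = 22^{2} = 484$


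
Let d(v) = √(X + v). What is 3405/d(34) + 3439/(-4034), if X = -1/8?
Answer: -3439/4034 + 6810*√542/271 ≈ 584.18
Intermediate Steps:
X = -⅛ (X = -1*⅛ = -⅛ ≈ -0.12500)
d(v) = √(-⅛ + v)
3405/d(34) + 3439/(-4034) = 3405/((√(-2 + 16*34)/4)) + 3439/(-4034) = 3405/((√(-2 + 544)/4)) + 3439*(-1/4034) = 3405/((√542/4)) - 3439/4034 = 3405*(2*√542/271) - 3439/4034 = 6810*√542/271 - 3439/4034 = -3439/4034 + 6810*√542/271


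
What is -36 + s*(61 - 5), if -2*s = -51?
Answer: 1392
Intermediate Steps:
s = 51/2 (s = -1/2*(-51) = 51/2 ≈ 25.500)
-36 + s*(61 - 5) = -36 + 51*(61 - 5)/2 = -36 + (51/2)*56 = -36 + 1428 = 1392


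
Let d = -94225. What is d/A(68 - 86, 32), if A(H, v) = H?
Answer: 94225/18 ≈ 5234.7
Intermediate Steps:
d/A(68 - 86, 32) = -94225/(68 - 86) = -94225/(-18) = -94225*(-1/18) = 94225/18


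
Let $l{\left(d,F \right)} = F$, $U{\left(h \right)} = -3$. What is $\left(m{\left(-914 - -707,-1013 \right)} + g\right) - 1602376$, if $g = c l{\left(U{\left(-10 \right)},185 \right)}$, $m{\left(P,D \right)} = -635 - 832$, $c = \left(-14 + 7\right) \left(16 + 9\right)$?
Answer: $-1636218$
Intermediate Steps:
$c = -175$ ($c = \left(-7\right) 25 = -175$)
$m{\left(P,D \right)} = -1467$ ($m{\left(P,D \right)} = -635 - 832 = -1467$)
$g = -32375$ ($g = \left(-175\right) 185 = -32375$)
$\left(m{\left(-914 - -707,-1013 \right)} + g\right) - 1602376 = \left(-1467 - 32375\right) - 1602376 = -33842 - 1602376 = -1636218$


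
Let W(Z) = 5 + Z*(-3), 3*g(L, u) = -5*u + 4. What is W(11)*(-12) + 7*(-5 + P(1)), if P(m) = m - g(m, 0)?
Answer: 896/3 ≈ 298.67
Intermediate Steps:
g(L, u) = 4/3 - 5*u/3 (g(L, u) = (-5*u + 4)/3 = (4 - 5*u)/3 = 4/3 - 5*u/3)
W(Z) = 5 - 3*Z
P(m) = -4/3 + m (P(m) = m - (4/3 - 5/3*0) = m - (4/3 + 0) = m - 1*4/3 = m - 4/3 = -4/3 + m)
W(11)*(-12) + 7*(-5 + P(1)) = (5 - 3*11)*(-12) + 7*(-5 + (-4/3 + 1)) = (5 - 33)*(-12) + 7*(-5 - ⅓) = -28*(-12) + 7*(-16/3) = 336 - 112/3 = 896/3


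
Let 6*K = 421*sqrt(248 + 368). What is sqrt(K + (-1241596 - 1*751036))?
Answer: sqrt(-17933688 + 1263*sqrt(154))/3 ≈ 1411.0*I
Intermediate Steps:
K = 421*sqrt(154)/3 (K = (421*sqrt(248 + 368))/6 = (421*sqrt(616))/6 = (421*(2*sqrt(154)))/6 = (842*sqrt(154))/6 = 421*sqrt(154)/3 ≈ 1741.5)
sqrt(K + (-1241596 - 1*751036)) = sqrt(421*sqrt(154)/3 + (-1241596 - 1*751036)) = sqrt(421*sqrt(154)/3 + (-1241596 - 751036)) = sqrt(421*sqrt(154)/3 - 1992632) = sqrt(-1992632 + 421*sqrt(154)/3)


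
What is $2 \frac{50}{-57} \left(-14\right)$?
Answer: $\frac{1400}{57} \approx 24.561$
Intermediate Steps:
$2 \frac{50}{-57} \left(-14\right) = 2 \cdot 50 \left(- \frac{1}{57}\right) \left(-14\right) = 2 \left(- \frac{50}{57}\right) \left(-14\right) = \left(- \frac{100}{57}\right) \left(-14\right) = \frac{1400}{57}$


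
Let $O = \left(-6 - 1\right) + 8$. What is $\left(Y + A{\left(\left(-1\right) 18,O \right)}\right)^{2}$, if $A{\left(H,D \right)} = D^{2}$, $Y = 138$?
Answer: $19321$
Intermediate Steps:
$O = 1$ ($O = -7 + 8 = 1$)
$\left(Y + A{\left(\left(-1\right) 18,O \right)}\right)^{2} = \left(138 + 1^{2}\right)^{2} = \left(138 + 1\right)^{2} = 139^{2} = 19321$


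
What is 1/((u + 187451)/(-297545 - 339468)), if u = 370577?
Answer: -637013/558028 ≈ -1.1415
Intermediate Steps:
1/((u + 187451)/(-297545 - 339468)) = 1/((370577 + 187451)/(-297545 - 339468)) = 1/(558028/(-637013)) = 1/(558028*(-1/637013)) = 1/(-558028/637013) = -637013/558028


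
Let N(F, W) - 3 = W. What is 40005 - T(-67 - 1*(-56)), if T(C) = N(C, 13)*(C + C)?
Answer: 40357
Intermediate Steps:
N(F, W) = 3 + W
T(C) = 32*C (T(C) = (3 + 13)*(C + C) = 16*(2*C) = 32*C)
40005 - T(-67 - 1*(-56)) = 40005 - 32*(-67 - 1*(-56)) = 40005 - 32*(-67 + 56) = 40005 - 32*(-11) = 40005 - 1*(-352) = 40005 + 352 = 40357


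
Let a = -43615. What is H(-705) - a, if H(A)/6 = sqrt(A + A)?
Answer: 43615 + 6*I*sqrt(1410) ≈ 43615.0 + 225.3*I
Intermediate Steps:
H(A) = 6*sqrt(2)*sqrt(A) (H(A) = 6*sqrt(A + A) = 6*sqrt(2*A) = 6*(sqrt(2)*sqrt(A)) = 6*sqrt(2)*sqrt(A))
H(-705) - a = 6*sqrt(2)*sqrt(-705) - 1*(-43615) = 6*sqrt(2)*(I*sqrt(705)) + 43615 = 6*I*sqrt(1410) + 43615 = 43615 + 6*I*sqrt(1410)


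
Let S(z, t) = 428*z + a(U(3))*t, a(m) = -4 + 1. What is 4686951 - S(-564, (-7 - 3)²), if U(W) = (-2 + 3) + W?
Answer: 4928643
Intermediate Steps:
U(W) = 1 + W
a(m) = -3
S(z, t) = -3*t + 428*z (S(z, t) = 428*z - 3*t = -3*t + 428*z)
4686951 - S(-564, (-7 - 3)²) = 4686951 - (-3*(-7 - 3)² + 428*(-564)) = 4686951 - (-3*(-10)² - 241392) = 4686951 - (-3*100 - 241392) = 4686951 - (-300 - 241392) = 4686951 - 1*(-241692) = 4686951 + 241692 = 4928643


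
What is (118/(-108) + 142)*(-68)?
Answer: -258706/27 ≈ -9581.7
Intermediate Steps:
(118/(-108) + 142)*(-68) = (118*(-1/108) + 142)*(-68) = (-59/54 + 142)*(-68) = (7609/54)*(-68) = -258706/27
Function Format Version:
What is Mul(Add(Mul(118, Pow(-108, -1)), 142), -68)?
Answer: Rational(-258706, 27) ≈ -9581.7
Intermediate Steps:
Mul(Add(Mul(118, Pow(-108, -1)), 142), -68) = Mul(Add(Mul(118, Rational(-1, 108)), 142), -68) = Mul(Add(Rational(-59, 54), 142), -68) = Mul(Rational(7609, 54), -68) = Rational(-258706, 27)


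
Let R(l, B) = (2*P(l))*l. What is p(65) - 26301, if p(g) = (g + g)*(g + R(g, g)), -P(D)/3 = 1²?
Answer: -68551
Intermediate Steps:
P(D) = -3 (P(D) = -3*1² = -3*1 = -3)
R(l, B) = -6*l (R(l, B) = (2*(-3))*l = -6*l)
p(g) = -10*g² (p(g) = (g + g)*(g - 6*g) = (2*g)*(-5*g) = -10*g²)
p(65) - 26301 = -10*65² - 26301 = -10*4225 - 26301 = -42250 - 26301 = -68551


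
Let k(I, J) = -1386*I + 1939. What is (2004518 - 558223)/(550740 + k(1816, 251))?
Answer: -1446295/1964297 ≈ -0.73629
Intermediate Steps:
k(I, J) = 1939 - 1386*I
(2004518 - 558223)/(550740 + k(1816, 251)) = (2004518 - 558223)/(550740 + (1939 - 1386*1816)) = 1446295/(550740 + (1939 - 2516976)) = 1446295/(550740 - 2515037) = 1446295/(-1964297) = 1446295*(-1/1964297) = -1446295/1964297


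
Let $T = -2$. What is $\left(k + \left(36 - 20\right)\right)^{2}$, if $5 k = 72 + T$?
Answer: $900$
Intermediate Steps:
$k = 14$ ($k = \frac{72 - 2}{5} = \frac{1}{5} \cdot 70 = 14$)
$\left(k + \left(36 - 20\right)\right)^{2} = \left(14 + \left(36 - 20\right)\right)^{2} = \left(14 + 16\right)^{2} = 30^{2} = 900$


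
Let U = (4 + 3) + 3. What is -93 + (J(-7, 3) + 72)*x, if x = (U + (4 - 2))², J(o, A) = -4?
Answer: 9699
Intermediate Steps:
U = 10 (U = 7 + 3 = 10)
x = 144 (x = (10 + (4 - 2))² = (10 + 2)² = 12² = 144)
-93 + (J(-7, 3) + 72)*x = -93 + (-4 + 72)*144 = -93 + 68*144 = -93 + 9792 = 9699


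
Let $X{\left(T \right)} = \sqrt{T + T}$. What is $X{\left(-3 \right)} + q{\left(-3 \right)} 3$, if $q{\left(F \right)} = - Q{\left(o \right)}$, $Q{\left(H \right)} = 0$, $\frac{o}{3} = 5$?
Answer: $i \sqrt{6} \approx 2.4495 i$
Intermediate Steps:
$o = 15$ ($o = 3 \cdot 5 = 15$)
$q{\left(F \right)} = 0$ ($q{\left(F \right)} = \left(-1\right) 0 = 0$)
$X{\left(T \right)} = \sqrt{2} \sqrt{T}$ ($X{\left(T \right)} = \sqrt{2 T} = \sqrt{2} \sqrt{T}$)
$X{\left(-3 \right)} + q{\left(-3 \right)} 3 = \sqrt{2} \sqrt{-3} + 0 \cdot 3 = \sqrt{2} i \sqrt{3} + 0 = i \sqrt{6} + 0 = i \sqrt{6}$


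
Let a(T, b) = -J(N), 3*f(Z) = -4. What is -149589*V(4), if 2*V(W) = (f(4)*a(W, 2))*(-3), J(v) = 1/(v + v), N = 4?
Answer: 149589/4 ≈ 37397.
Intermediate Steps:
f(Z) = -4/3 (f(Z) = (1/3)*(-4) = -4/3)
J(v) = 1/(2*v)
a(T, b) = -1/8 (a(T, b) = -1/(2*4) = -1*1/8 = -1/8)
V(W) = -1/4 (V(W) = (-4/3*(-1/8)*(-3))/2 = ((1/6)*(-3))/2 = (1/2)*(-1/2) = -1/4)
-149589*V(4) = -149589*(-1/4) = 149589/4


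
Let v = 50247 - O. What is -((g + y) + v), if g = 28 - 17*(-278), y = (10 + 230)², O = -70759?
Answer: -183360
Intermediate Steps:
v = 121006 (v = 50247 - 1*(-70759) = 50247 + 70759 = 121006)
y = 57600 (y = 240² = 57600)
g = 4754 (g = 28 + 4726 = 4754)
-((g + y) + v) = -((4754 + 57600) + 121006) = -(62354 + 121006) = -1*183360 = -183360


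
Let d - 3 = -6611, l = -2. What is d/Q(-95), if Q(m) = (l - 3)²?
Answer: -6608/25 ≈ -264.32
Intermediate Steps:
Q(m) = 25 (Q(m) = (-2 - 3)² = (-5)² = 25)
d = -6608 (d = 3 - 6611 = -6608)
d/Q(-95) = -6608/25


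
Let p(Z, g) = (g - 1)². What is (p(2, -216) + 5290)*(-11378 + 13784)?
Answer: 126023874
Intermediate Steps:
p(Z, g) = (-1 + g)²
(p(2, -216) + 5290)*(-11378 + 13784) = ((-1 - 216)² + 5290)*(-11378 + 13784) = ((-217)² + 5290)*2406 = (47089 + 5290)*2406 = 52379*2406 = 126023874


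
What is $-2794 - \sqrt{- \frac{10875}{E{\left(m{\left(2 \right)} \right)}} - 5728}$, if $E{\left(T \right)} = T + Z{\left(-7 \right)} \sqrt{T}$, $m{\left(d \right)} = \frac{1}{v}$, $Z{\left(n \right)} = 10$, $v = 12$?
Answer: $-2794 - \frac{2 i \sqrt{34057 + 28640 \sqrt{3}}}{\sqrt{1 + 20 \sqrt{3}}} \approx -2794.0 - 96.9 i$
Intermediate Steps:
$m{\left(d \right)} = \frac{1}{12}$
$E{\left(T \right)} = T + 10 \sqrt{T}$
$-2794 - \sqrt{- \frac{10875}{E{\left(m{\left(2 \right)} \right)}} - 5728} = -2794 - \sqrt{- \frac{10875}{\frac{1}{12} + \frac{10}{2 \sqrt{3}}} - 5728} = -2794 - \sqrt{- \frac{10875}{\frac{1}{12} + 10 \frac{\sqrt{3}}{6}} - 5728} = -2794 - \sqrt{- \frac{10875}{\frac{1}{12} + \frac{5 \sqrt{3}}{3}} - 5728} = -2794 - \sqrt{-5728 - \frac{10875}{\frac{1}{12} + \frac{5 \sqrt{3}}{3}}}$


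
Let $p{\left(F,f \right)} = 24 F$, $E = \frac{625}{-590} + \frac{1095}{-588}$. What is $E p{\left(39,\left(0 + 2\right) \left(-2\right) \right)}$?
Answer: $- \frac{7905690}{2891} \approx -2734.6$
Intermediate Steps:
$E = - \frac{33785}{11564}$ ($E = 625 \left(- \frac{1}{590}\right) + 1095 \left(- \frac{1}{588}\right) = - \frac{125}{118} - \frac{365}{196} = - \frac{33785}{11564} \approx -2.9216$)
$E p{\left(39,\left(0 + 2\right) \left(-2\right) \right)} = - \frac{33785 \cdot 24 \cdot 39}{11564} = \left(- \frac{33785}{11564}\right) 936 = - \frac{7905690}{2891}$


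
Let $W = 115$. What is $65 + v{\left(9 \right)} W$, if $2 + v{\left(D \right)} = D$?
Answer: $870$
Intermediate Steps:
$v{\left(D \right)} = -2 + D$
$65 + v{\left(9 \right)} W = 65 + \left(-2 + 9\right) 115 = 65 + 7 \cdot 115 = 65 + 805 = 870$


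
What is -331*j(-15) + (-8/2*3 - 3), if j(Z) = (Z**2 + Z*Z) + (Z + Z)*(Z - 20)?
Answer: -496515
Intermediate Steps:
j(Z) = 2*Z**2 + 2*Z*(-20 + Z) (j(Z) = (Z**2 + Z**2) + (2*Z)*(-20 + Z) = 2*Z**2 + 2*Z*(-20 + Z))
-331*j(-15) + (-8/2*3 - 3) = -1324*(-15)*(-10 - 15) + (-8/2*3 - 3) = -1324*(-15)*(-25) + (-8*1/2*3 - 3) = -331*1500 + (-4*3 - 3) = -496500 + (-12 - 3) = -496500 - 15 = -496515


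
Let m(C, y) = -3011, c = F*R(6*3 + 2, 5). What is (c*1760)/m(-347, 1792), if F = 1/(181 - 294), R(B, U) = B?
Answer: 35200/340243 ≈ 0.10346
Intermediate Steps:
F = -1/113 (F = 1/(-113) = -1/113 ≈ -0.0088496)
c = -20/113 (c = -(6*3 + 2)/113 = -(18 + 2)/113 = -1/113*20 = -20/113 ≈ -0.17699)
(c*1760)/m(-347, 1792) = -20/113*1760/(-3011) = -35200/113*(-1/3011) = 35200/340243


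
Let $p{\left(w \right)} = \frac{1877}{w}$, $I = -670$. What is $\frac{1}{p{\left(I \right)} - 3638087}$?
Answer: $- \frac{670}{2437520167} \approx -2.7487 \cdot 10^{-7}$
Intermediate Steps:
$\frac{1}{p{\left(I \right)} - 3638087} = \frac{1}{\frac{1877}{-670} - 3638087} = \frac{1}{1877 \left(- \frac{1}{670}\right) - 3638087} = \frac{1}{- \frac{1877}{670} - 3638087} = \frac{1}{- \frac{2437520167}{670}} = - \frac{670}{2437520167}$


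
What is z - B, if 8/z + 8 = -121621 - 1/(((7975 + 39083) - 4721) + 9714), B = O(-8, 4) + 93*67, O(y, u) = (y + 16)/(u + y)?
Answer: -4929405691716/791363885 ≈ -6229.0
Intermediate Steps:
O(y, u) = (16 + y)/(u + y)
B = 6229 (B = (16 - 8)/(4 - 8) + 93*67 = 8/(-4) + 6231 = -¼*8 + 6231 = -2 + 6231 = 6229)
z = -52051/791363885 (z = 8/(-8 + (-121621 - 1/(((7975 + 39083) - 4721) + 9714))) = 8/(-8 + (-121621 - 1/((47058 - 4721) + 9714))) = 8/(-8 + (-121621 - 1/(42337 + 9714))) = 8/(-8 + (-121621 - 1/52051)) = 8/(-8 - 6330494672/52051) = 8/(-6330911080/52051) = 8*(-52051/6330911080) = -52051/791363885 ≈ -6.5774e-5)
z - B = -52051/791363885 - 1*6229 = -52051/791363885 - 6229 = -4929405691716/791363885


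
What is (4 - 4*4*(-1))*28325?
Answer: 566500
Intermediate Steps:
(4 - 4*4*(-1))*28325 = (4 - 16*(-1))*28325 = (4 + 16)*28325 = 20*28325 = 566500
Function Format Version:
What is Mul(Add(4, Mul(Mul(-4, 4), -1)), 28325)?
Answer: 566500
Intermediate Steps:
Mul(Add(4, Mul(Mul(-4, 4), -1)), 28325) = Mul(Add(4, Mul(-16, -1)), 28325) = Mul(Add(4, 16), 28325) = Mul(20, 28325) = 566500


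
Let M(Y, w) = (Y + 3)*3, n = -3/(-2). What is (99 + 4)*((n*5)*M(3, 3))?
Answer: 13905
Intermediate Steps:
n = 3/2 (n = -3*(-1/2) = 3/2 ≈ 1.5000)
M(Y, w) = 9 + 3*Y (M(Y, w) = (3 + Y)*3 = 9 + 3*Y)
(99 + 4)*((n*5)*M(3, 3)) = (99 + 4)*(((3/2)*5)*(9 + 3*3)) = 103*(15*(9 + 9)/2) = 103*((15/2)*18) = 103*135 = 13905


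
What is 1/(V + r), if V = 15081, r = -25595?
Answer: -1/10514 ≈ -9.5111e-5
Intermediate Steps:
1/(V + r) = 1/(15081 - 25595) = 1/(-10514) = -1/10514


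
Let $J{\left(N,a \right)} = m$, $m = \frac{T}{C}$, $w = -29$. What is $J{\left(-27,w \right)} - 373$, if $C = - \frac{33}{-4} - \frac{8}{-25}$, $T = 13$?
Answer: $- \frac{318361}{857} \approx -371.48$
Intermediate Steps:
$C = \frac{857}{100}$ ($C = \left(-33\right) \left(- \frac{1}{4}\right) - - \frac{8}{25} = \frac{33}{4} + \frac{8}{25} = \frac{857}{100} \approx 8.57$)
$m = \frac{1300}{857}$ ($m = \frac{13}{\frac{857}{100}} = 13 \cdot \frac{100}{857} = \frac{1300}{857} \approx 1.5169$)
$J{\left(N,a \right)} = \frac{1300}{857}$
$J{\left(-27,w \right)} - 373 = \frac{1300}{857} - 373 = - \frac{318361}{857}$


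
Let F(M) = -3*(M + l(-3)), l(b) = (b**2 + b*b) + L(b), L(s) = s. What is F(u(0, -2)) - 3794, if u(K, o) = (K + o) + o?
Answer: -3827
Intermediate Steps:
u(K, o) = K + 2*o
l(b) = b + 2*b**2 (l(b) = (b**2 + b*b) + b = (b**2 + b**2) + b = 2*b**2 + b = b + 2*b**2)
F(M) = -45 - 3*M (F(M) = -3*(M - 3*(1 + 2*(-3))) = -3*(M - 3*(1 - 6)) = -3*(M - 3*(-5)) = -3*(M + 15) = -3*(15 + M) = -45 - 3*M)
F(u(0, -2)) - 3794 = (-45 - 3*(0 + 2*(-2))) - 3794 = (-45 - 3*(0 - 4)) - 3794 = (-45 - 3*(-4)) - 3794 = (-45 + 12) - 3794 = -33 - 3794 = -3827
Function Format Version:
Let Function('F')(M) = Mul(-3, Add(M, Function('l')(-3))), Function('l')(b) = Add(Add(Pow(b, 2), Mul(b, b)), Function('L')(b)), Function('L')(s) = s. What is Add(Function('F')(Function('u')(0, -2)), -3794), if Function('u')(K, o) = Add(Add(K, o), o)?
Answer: -3827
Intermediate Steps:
Function('u')(K, o) = Add(K, Mul(2, o))
Function('l')(b) = Add(b, Mul(2, Pow(b, 2))) (Function('l')(b) = Add(Add(Pow(b, 2), Mul(b, b)), b) = Add(Add(Pow(b, 2), Pow(b, 2)), b) = Add(Mul(2, Pow(b, 2)), b) = Add(b, Mul(2, Pow(b, 2))))
Function('F')(M) = Add(-45, Mul(-3, M)) (Function('F')(M) = Mul(-3, Add(M, Mul(-3, Add(1, Mul(2, -3))))) = Mul(-3, Add(M, Mul(-3, Add(1, -6)))) = Mul(-3, Add(M, Mul(-3, -5))) = Mul(-3, Add(M, 15)) = Mul(-3, Add(15, M)) = Add(-45, Mul(-3, M)))
Add(Function('F')(Function('u')(0, -2)), -3794) = Add(Add(-45, Mul(-3, Add(0, Mul(2, -2)))), -3794) = Add(Add(-45, Mul(-3, Add(0, -4))), -3794) = Add(Add(-45, Mul(-3, -4)), -3794) = Add(Add(-45, 12), -3794) = Add(-33, -3794) = -3827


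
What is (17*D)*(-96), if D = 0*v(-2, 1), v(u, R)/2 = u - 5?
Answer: 0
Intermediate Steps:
v(u, R) = -10 + 2*u (v(u, R) = 2*(u - 5) = 2*(-5 + u) = -10 + 2*u)
D = 0 (D = 0*(-10 + 2*(-2)) = 0*(-10 - 4) = 0*(-14) = 0)
(17*D)*(-96) = (17*0)*(-96) = 0*(-96) = 0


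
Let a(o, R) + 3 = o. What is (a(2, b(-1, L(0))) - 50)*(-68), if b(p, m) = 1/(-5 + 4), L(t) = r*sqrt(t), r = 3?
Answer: 3468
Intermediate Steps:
L(t) = 3*sqrt(t)
b(p, m) = -1 (b(p, m) = 1/(-1) = -1)
a(o, R) = -3 + o
(a(2, b(-1, L(0))) - 50)*(-68) = ((-3 + 2) - 50)*(-68) = (-1 - 50)*(-68) = -51*(-68) = 3468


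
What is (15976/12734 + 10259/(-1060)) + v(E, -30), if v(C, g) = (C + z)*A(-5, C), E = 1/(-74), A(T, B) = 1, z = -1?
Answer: -2356603851/249713740 ≈ -9.4372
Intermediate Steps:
E = -1/74 ≈ -0.013514
v(C, g) = -1 + C (v(C, g) = (C - 1)*1 = (-1 + C)*1 = -1 + C)
(15976/12734 + 10259/(-1060)) + v(E, -30) = (15976/12734 + 10259/(-1060)) + (-1 - 1/74) = (15976*(1/12734) + 10259*(-1/1060)) - 75/74 = (7988/6367 - 10259/1060) - 75/74 = -56851773/6749020 - 75/74 = -2356603851/249713740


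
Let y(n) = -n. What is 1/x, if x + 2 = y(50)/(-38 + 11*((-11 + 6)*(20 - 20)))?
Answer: -19/13 ≈ -1.4615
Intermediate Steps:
x = -13/19 (x = -2 + (-1*50)/(-38 + 11*((-11 + 6)*(20 - 20))) = -2 - 50/(-38 + 11*(-5*0)) = -2 - 50/(-38 + 11*0) = -2 - 50/(-38 + 0) = -2 - 50/(-38) = -2 - 50*(-1/38) = -2 + 25/19 = -13/19 ≈ -0.68421)
1/x = 1/(-13/19) = -19/13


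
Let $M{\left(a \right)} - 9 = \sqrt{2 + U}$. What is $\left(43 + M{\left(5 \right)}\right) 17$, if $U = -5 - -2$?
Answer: $884 + 17 i \approx 884.0 + 17.0 i$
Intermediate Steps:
$U = -3$ ($U = -5 + 2 = -3$)
$M{\left(a \right)} = 9 + i$ ($M{\left(a \right)} = 9 + \sqrt{2 - 3} = 9 + \sqrt{-1} = 9 + i$)
$\left(43 + M{\left(5 \right)}\right) 17 = \left(43 + \left(9 + i\right)\right) 17 = \left(52 + i\right) 17 = 884 + 17 i$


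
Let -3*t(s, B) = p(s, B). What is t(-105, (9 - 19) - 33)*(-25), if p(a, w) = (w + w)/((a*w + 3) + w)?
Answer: -86/537 ≈ -0.16015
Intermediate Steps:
p(a, w) = 2*w/(3 + w + a*w) (p(a, w) = (2*w)/((3 + a*w) + w) = (2*w)/(3 + w + a*w) = 2*w/(3 + w + a*w))
t(s, B) = -2*B/(3*(3 + B + B*s)) (t(s, B) = -2*B/(3*(3 + B + s*B)) = -2*B/(3*(3 + B + B*s)))
t(-105, (9 - 19) - 33)*(-25) = -2*((9 - 19) - 33)/(9 + 3*((9 - 19) - 33) + 3*((9 - 19) - 33)*(-105))*(-25) = -2*(-10 - 33)/(9 + 3*(-10 - 33) + 3*(-10 - 33)*(-105))*(-25) = -2*(-43)/(9 + 3*(-43) + 3*(-43)*(-105))*(-25) = -2*(-43)/(9 - 129 + 13545)*(-25) = -2*(-43)/13425*(-25) = -2*(-43)*1/13425*(-25) = (86/13425)*(-25) = -86/537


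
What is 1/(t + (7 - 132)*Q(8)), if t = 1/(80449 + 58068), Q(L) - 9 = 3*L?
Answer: -138517/571382624 ≈ -0.00024242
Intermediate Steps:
Q(L) = 9 + 3*L
t = 1/138517 ≈ 7.2193e-6
1/(t + (7 - 132)*Q(8)) = 1/(1/138517 + (7 - 132)*(9 + 3*8)) = 1/(1/138517 - 125*(9 + 24)) = 1/(1/138517 - 125*33) = 1/(1/138517 - 4125) = 1/(-571382624/138517) = -138517/571382624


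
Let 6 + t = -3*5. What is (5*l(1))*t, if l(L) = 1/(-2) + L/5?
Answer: 63/2 ≈ 31.500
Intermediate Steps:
t = -21 (t = -6 - 3*5 = -6 - 15 = -21)
l(L) = -½ + L/5 (l(L) = 1*(-½) + L*(⅕) = -½ + L/5)
(5*l(1))*t = (5*(-½ + (⅕)*1))*(-21) = (5*(-½ + ⅕))*(-21) = (5*(-3/10))*(-21) = -3/2*(-21) = 63/2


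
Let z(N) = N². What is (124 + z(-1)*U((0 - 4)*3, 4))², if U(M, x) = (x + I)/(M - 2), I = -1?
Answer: 3003289/196 ≈ 15323.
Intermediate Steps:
U(M, x) = (-1 + x)/(-2 + M) (U(M, x) = (x - 1)/(M - 2) = (-1 + x)/(-2 + M))
(124 + z(-1)*U((0 - 4)*3, 4))² = (124 + (-1)²*((-1 + 4)/(-2 + (0 - 4)*3)))² = (124 + 1*(3/(-2 - 4*3)))² = (124 + 1*(3/(-2 - 12)))² = (124 + 1*(3/(-14)))² = (124 + 1*(-1/14*3))² = (124 + 1*(-3/14))² = (124 - 3/14)² = (1733/14)² = 3003289/196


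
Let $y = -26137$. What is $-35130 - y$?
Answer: $-8993$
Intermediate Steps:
$-35130 - y = -35130 - -26137 = -35130 + 26137 = -8993$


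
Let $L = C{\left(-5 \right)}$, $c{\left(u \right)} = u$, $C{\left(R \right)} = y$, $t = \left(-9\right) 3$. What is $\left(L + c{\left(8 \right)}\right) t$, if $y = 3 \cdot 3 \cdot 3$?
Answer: $-945$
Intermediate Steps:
$y = 27$ ($y = 9 \cdot 3 = 27$)
$t = -27$
$C{\left(R \right)} = 27$
$L = 27$
$\left(L + c{\left(8 \right)}\right) t = \left(27 + 8\right) \left(-27\right) = 35 \left(-27\right) = -945$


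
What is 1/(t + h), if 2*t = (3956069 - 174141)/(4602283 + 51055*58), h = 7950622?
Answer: 7563473/60134316721170 ≈ 1.2578e-7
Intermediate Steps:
t = 1890964/7563473 (t = ((3956069 - 174141)/(4602283 + 51055*58))/2 = (3781928/(4602283 + 2961190))/2 = (3781928/7563473)/2 = (3781928*(1/7563473))/2 = (½)*(3781928/7563473) = 1890964/7563473 ≈ 0.25001)
1/(t + h) = 1/(1890964/7563473 + 7950622) = 1/(60134316721170/7563473) = 7563473/60134316721170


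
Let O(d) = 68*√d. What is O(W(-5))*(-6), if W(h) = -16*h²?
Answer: -8160*I ≈ -8160.0*I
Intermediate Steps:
O(W(-5))*(-6) = (68*√(-16*(-5)²))*(-6) = (68*√(-16*25))*(-6) = (68*√(-400))*(-6) = (68*(20*I))*(-6) = (1360*I)*(-6) = -8160*I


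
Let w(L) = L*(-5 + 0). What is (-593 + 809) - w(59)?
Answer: 511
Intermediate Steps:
w(L) = -5*L (w(L) = L*(-5) = -5*L)
(-593 + 809) - w(59) = (-593 + 809) - (-5)*59 = 216 - 1*(-295) = 216 + 295 = 511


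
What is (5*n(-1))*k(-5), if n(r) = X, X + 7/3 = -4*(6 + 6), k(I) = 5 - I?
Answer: -7550/3 ≈ -2516.7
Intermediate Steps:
X = -151/3 (X = -7/3 - 4*(6 + 6) = -7/3 - 4*12 = -7/3 - 48 = -151/3 ≈ -50.333)
n(r) = -151/3
(5*n(-1))*k(-5) = (5*(-151/3))*(5 - 1*(-5)) = -755*(5 + 5)/3 = -755/3*10 = -7550/3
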